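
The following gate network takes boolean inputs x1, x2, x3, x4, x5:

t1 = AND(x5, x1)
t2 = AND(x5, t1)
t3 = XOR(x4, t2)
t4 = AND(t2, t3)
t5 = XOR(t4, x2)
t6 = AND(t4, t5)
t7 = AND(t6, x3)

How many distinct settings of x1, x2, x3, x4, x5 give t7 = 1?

1

t7 = AND(t6, x3) must be 1, so both t6 = 1 and x3 = 1.
t6 = AND(t4, t5) must be 1, so both t4 = 1 and t5 = 1.
Satisfying assignments:
  x1=1, x2=0, x3=1, x4=0, x5=1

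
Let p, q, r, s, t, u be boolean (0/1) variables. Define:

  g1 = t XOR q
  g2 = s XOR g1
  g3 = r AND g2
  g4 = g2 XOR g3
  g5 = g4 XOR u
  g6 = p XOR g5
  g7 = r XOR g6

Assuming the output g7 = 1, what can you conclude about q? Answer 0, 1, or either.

either

Both values of q occur among assignments with g7 = 1:
  q=0: p=0, q=0, r=0, s=0, t=0, u=1
  q=1: p=0, q=1, r=0, s=0, t=0, u=0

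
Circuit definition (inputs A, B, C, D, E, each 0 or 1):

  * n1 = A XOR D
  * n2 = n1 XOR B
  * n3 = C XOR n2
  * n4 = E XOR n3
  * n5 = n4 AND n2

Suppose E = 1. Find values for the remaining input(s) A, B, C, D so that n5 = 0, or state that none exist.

Check with E = 1 and A=0, B=1, C=0, D=0:
n1 = A XOR D = 0 XOR 0 = 0
n2 = n1 XOR B = 0 XOR 1 = 1
n3 = C XOR n2 = 0 XOR 1 = 1
n4 = E XOR n3 = 1 XOR 1 = 0
n5 = n4 AND n2 = 0 AND 1 = 0
So n5 = 0.

A=0, B=1, C=0, D=0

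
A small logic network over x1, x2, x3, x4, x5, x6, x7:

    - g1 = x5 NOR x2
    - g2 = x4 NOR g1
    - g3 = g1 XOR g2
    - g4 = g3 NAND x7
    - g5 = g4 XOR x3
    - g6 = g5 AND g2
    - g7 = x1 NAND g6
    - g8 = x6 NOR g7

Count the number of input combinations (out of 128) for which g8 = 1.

6

g8 = x6 NOR g7 must be 1, so both x6 = 0 and g7 = 0.
g7 = x1 NAND g6 must be 0, so both x1 = 1 and g6 = 1.
Satisfying assignments:
  x1=1, x2=0, x3=0, x4=0, x5=1, x6=0, x7=0
  x1=1, x2=0, x3=1, x4=0, x5=1, x6=0, x7=1
  x1=1, x2=1, x3=0, x4=0, x5=0, x6=0, x7=0
  x1=1, x2=1, x3=0, x4=0, x5=1, x6=0, x7=0
  x1=1, x2=1, x3=1, x4=0, x5=0, x6=0, x7=1
  x1=1, x2=1, x3=1, x4=0, x5=1, x6=0, x7=1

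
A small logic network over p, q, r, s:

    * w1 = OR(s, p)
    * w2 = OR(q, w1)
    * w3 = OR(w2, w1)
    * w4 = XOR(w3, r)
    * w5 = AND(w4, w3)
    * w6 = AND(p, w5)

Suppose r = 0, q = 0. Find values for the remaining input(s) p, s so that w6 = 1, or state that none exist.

p=1, s=0

Check with r = 0, q = 0 and p=1, s=0:
w1 = OR(s, p) = OR(0, 1) = 1
w2 = OR(q, w1) = OR(0, 1) = 1
w3 = OR(w2, w1) = OR(1, 1) = 1
w4 = XOR(w3, r) = XOR(1, 0) = 1
w5 = AND(w4, w3) = AND(1, 1) = 1
w6 = AND(p, w5) = AND(1, 1) = 1
So w6 = 1.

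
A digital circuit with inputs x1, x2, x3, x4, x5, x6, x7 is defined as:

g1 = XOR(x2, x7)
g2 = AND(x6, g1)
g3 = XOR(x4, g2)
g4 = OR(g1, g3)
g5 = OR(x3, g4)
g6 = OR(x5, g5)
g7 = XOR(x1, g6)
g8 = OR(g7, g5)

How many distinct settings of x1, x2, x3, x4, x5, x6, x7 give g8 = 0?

g8 = OR(g7, g5) must be 0, so both g7 = 0 and g5 = 0.
g7 = XOR(x1, g6) must be 0, so x1 and g6 are equal.
Enumerating the 128 input combinations, 8 give g8 = 0 and 120 give g8 = 1.

8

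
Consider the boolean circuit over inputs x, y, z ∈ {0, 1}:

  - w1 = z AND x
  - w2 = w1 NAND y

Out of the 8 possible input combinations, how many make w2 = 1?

7

w2 = w1 NAND y must be 1, so at least one of w1, y is 0.
Enumerating the 8 input combinations, 7 give w2 = 1 and 1 give w2 = 0.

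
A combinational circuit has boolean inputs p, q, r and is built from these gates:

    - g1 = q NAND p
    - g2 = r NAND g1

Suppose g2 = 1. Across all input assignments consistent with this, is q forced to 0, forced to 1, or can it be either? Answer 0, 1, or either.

either

Both values of q occur among assignments with g2 = 1:
  q=0: p=0, q=0, r=0
  q=1: p=0, q=1, r=0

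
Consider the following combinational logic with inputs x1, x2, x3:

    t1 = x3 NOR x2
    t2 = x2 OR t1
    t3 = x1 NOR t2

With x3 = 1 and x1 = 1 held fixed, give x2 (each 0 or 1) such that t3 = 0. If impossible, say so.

Check with x3 = 1 and x1 = 1 and x2=1:
t1 = x3 NOR x2 = 1 NOR 1 = 0
t2 = x2 OR t1 = 1 OR 0 = 1
t3 = x1 NOR t2 = 1 NOR 1 = 0
So t3 = 0.

x2=1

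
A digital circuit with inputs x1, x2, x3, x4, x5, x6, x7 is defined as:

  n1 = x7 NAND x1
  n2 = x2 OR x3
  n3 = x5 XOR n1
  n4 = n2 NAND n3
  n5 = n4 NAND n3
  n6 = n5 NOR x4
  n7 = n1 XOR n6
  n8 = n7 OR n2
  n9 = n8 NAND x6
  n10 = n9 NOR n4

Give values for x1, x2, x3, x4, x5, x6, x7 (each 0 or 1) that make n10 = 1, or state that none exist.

n10 = n9 NOR n4 must be 1, so both n9 = 0 and n4 = 0.
n9 = n8 NAND x6 must be 0, so both n8 = 1 and x6 = 1.
Check with x1=0, x2=1, x3=0, x4=1, x5=0, x6=1, x7=1:
n1 = x7 NAND x1 = 1 NAND 0 = 1
n2 = x2 OR x3 = 1 OR 0 = 1
n3 = x5 XOR n1 = 0 XOR 1 = 1
n4 = n2 NAND n3 = 1 NAND 1 = 0
n5 = n4 NAND n3 = 0 NAND 1 = 1
n6 = n5 NOR x4 = 1 NOR 1 = 0
n7 = n1 XOR n6 = 1 XOR 0 = 1
n8 = n7 OR n2 = 1 OR 1 = 1
n9 = n8 NAND x6 = 1 NAND 1 = 0
n10 = n9 NOR n4 = 0 NOR 0 = 1
So n10 = 1 as required.

x1=0, x2=1, x3=0, x4=1, x5=0, x6=1, x7=1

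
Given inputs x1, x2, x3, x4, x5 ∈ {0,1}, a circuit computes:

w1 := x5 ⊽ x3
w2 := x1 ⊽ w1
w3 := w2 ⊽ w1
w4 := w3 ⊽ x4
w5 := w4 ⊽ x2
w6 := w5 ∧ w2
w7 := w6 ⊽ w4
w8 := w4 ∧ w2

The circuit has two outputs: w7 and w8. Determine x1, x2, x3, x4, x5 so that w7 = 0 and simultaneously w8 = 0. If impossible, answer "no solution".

Check with x1=0, x2=0, x3=1, x4=1, x5=0:
w1 = x5 ⊽ x3 = 0 ⊽ 1 = 0
w2 = x1 ⊽ w1 = 0 ⊽ 0 = 1
w3 = w2 ⊽ w1 = 1 ⊽ 0 = 0
w4 = w3 ⊽ x4 = 0 ⊽ 1 = 0
w5 = w4 ⊽ x2 = 0 ⊽ 0 = 1
w6 = w5 ∧ w2 = 1 ∧ 1 = 1
w7 = w6 ⊽ w4 = 1 ⊽ 0 = 0
w8 = w4 ∧ w2 = 0 ∧ 1 = 0
So w7 = 0 and w8 = 0.

x1=0, x2=0, x3=1, x4=1, x5=0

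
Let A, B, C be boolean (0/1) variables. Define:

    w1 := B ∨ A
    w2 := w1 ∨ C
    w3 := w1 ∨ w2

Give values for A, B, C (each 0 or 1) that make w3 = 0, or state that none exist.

A=0, B=0, C=0

Check with A=0, B=0, C=0:
w1 = B ∨ A = 0 ∨ 0 = 0
w2 = w1 ∨ C = 0 ∨ 0 = 0
w3 = w1 ∨ w2 = 0 ∨ 0 = 0
So w3 = 0 as required.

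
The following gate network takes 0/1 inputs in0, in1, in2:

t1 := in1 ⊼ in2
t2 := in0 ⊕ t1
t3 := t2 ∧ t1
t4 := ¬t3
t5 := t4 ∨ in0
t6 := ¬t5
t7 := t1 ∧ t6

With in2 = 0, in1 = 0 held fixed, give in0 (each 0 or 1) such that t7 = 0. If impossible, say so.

in0=1

Check with in2 = 0, in1 = 0 and in0=1:
t1 = in1 ⊼ in2 = 0 ⊼ 0 = 1
t2 = in0 ⊕ t1 = 1 ⊕ 1 = 0
t3 = t2 ∧ t1 = 0 ∧ 1 = 0
t4 = ¬t3 = ¬0 = 1
t5 = t4 ∨ in0 = 1 ∨ 1 = 1
t6 = ¬t5 = ¬1 = 0
t7 = t1 ∧ t6 = 1 ∧ 0 = 0
So t7 = 0.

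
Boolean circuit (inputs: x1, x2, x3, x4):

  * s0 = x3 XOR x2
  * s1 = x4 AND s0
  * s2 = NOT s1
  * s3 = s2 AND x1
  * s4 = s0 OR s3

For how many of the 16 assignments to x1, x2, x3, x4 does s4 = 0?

s4 = s0 OR s3 must be 0, so both s0 = 0 and s3 = 0.
s0 = x3 XOR x2 must be 0, so x3 and x2 are equal.
Satisfying assignments:
  x1=0, x2=0, x3=0, x4=0
  x1=0, x2=0, x3=0, x4=1
  x1=0, x2=1, x3=1, x4=0
  x1=0, x2=1, x3=1, x4=1

4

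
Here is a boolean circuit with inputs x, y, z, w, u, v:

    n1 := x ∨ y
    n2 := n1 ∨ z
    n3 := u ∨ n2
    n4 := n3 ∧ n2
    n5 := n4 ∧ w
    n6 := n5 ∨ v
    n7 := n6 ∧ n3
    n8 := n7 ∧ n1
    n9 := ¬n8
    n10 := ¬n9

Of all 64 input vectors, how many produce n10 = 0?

n10 = ¬n9 must be 0, so n9 = 1.
n9 = ¬n8 must be 1, so n8 = 0.
n8 = n7 ∧ n1 must be 0, so at least one of n7, n1 is 0.
Enumerating the 64 input combinations, 28 give n10 = 0 and 36 give n10 = 1.

28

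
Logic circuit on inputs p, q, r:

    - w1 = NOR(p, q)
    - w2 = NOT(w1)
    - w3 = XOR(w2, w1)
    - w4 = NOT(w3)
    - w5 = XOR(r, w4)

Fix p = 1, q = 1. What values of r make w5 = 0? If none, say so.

r=0

w5 = XOR(r, w4) must be 0, so r and w4 are equal.
Check with p = 1, q = 1 and r=0:
w1 = NOR(p, q) = NOR(1, 1) = 0
w2 = NOT(w1) = NOT 0 = 1
w3 = XOR(w2, w1) = XOR(1, 0) = 1
w4 = NOT(w3) = NOT 1 = 0
w5 = XOR(r, w4) = XOR(0, 0) = 0
So w5 = 0.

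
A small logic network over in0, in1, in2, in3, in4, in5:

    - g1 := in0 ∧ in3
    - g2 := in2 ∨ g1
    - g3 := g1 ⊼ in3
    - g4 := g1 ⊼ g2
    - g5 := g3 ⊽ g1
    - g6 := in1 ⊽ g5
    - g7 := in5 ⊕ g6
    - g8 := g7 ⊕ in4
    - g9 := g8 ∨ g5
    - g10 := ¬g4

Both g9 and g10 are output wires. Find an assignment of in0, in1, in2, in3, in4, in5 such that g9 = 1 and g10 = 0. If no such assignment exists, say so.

in0=1 in1=0 in2=1 in3=0 in4=1 in5=1

Check with in0=1 in1=0 in2=1 in3=0 in4=1 in5=1:
g1 = in0 ∧ in3 = 1 ∧ 0 = 0
g2 = in2 ∨ g1 = 1 ∨ 0 = 1
g3 = g1 ⊼ in3 = 0 ⊼ 0 = 1
g4 = g1 ⊼ g2 = 0 ⊼ 1 = 1
g5 = g3 ⊽ g1 = 1 ⊽ 0 = 0
g6 = in1 ⊽ g5 = 0 ⊽ 0 = 1
g7 = in5 ⊕ g6 = 1 ⊕ 1 = 0
g8 = g7 ⊕ in4 = 0 ⊕ 1 = 1
g9 = g8 ∨ g5 = 1 ∨ 0 = 1
g10 = ¬g4 = ¬1 = 0
So g9 = 1 and g10 = 0.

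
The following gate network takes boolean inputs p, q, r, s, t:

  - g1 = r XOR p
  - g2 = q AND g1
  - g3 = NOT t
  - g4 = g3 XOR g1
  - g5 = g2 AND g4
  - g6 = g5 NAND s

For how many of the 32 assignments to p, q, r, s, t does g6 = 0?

2

g6 = g5 NAND s must be 0, so both g5 = 1 and s = 1.
g5 = g2 AND g4 must be 1, so both g2 = 1 and g4 = 1.
Satisfying assignments:
  p=0, q=1, r=1, s=1, t=1
  p=1, q=1, r=0, s=1, t=1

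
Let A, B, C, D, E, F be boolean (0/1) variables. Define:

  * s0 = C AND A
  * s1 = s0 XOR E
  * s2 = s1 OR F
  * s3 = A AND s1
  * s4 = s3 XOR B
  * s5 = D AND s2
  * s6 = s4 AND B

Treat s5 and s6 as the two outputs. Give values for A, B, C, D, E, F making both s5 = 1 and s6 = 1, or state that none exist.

Check with A=0 B=1 C=0 D=1 E=0 F=1:
s0 = C AND A = 0 AND 0 = 0
s1 = s0 XOR E = 0 XOR 0 = 0
s2 = s1 OR F = 0 OR 1 = 1
s3 = A AND s1 = 0 AND 0 = 0
s4 = s3 XOR B = 0 XOR 1 = 1
s5 = D AND s2 = 1 AND 1 = 1
s6 = s4 AND B = 1 AND 1 = 1
So s5 = 1 and s6 = 1.

A=0 B=1 C=0 D=1 E=0 F=1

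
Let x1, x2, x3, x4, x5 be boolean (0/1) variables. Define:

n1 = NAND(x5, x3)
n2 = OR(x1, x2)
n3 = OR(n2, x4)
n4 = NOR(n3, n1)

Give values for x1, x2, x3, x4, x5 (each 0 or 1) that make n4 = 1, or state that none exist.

x1=0, x2=0, x3=1, x4=0, x5=1

n4 = NOR(n3, n1) must be 1, so both n3 = 0 and n1 = 0.
n3 = OR(n2, x4) must be 0, so both n2 = 0 and x4 = 0.
n1 = NAND(x5, x3) must be 0, so both x5 = 1 and x3 = 1.
Check with x1=0, x2=0, x3=1, x4=0, x5=1:
n1 = NAND(x5, x3) = NAND(1, 1) = 0
n2 = OR(x1, x2) = OR(0, 0) = 0
n3 = OR(n2, x4) = OR(0, 0) = 0
n4 = NOR(n3, n1) = NOR(0, 0) = 1
So n4 = 1 as required.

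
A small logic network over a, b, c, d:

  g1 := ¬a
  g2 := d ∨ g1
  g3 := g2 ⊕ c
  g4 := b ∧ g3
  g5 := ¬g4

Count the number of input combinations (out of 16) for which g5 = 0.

g5 = ¬g4 must be 0, so g4 = 1.
Satisfying assignments:
  a=0, b=1, c=0, d=0
  a=0, b=1, c=0, d=1
  a=1, b=1, c=0, d=1
  a=1, b=1, c=1, d=0

4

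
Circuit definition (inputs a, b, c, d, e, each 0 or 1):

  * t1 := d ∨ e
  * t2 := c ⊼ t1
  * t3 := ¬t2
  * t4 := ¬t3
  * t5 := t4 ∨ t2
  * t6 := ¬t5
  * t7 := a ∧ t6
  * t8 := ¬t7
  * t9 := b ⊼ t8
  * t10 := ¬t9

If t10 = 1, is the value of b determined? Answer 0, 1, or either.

1

t10 = ¬t9 must be 1, so t9 = 0.
t9 = b ⊼ t8 must be 0, so both b = 1 and t8 = 1.
Every assignment with t10 = 1 has b = 1; there are 13 such assignment(s).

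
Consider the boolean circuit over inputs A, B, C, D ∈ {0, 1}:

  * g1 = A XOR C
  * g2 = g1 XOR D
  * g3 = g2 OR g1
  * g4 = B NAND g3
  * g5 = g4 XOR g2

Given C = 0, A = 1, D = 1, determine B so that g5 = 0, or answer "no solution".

Check with C = 0, A = 1, D = 1 and B=1:
g1 = A XOR C = 1 XOR 0 = 1
g2 = g1 XOR D = 1 XOR 1 = 0
g3 = g2 OR g1 = 0 OR 1 = 1
g4 = B NAND g3 = 1 NAND 1 = 0
g5 = g4 XOR g2 = 0 XOR 0 = 0
So g5 = 0.

B=1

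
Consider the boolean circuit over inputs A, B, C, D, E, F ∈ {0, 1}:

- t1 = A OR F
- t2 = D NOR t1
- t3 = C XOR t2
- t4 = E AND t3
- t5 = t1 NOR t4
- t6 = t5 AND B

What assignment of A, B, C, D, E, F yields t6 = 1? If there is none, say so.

A=0 B=1 C=0 D=1 E=1 F=0

Check with A=0 B=1 C=0 D=1 E=1 F=0:
t1 = A OR F = 0 OR 0 = 0
t2 = D NOR t1 = 1 NOR 0 = 0
t3 = C XOR t2 = 0 XOR 0 = 0
t4 = E AND t3 = 1 AND 0 = 0
t5 = t1 NOR t4 = 0 NOR 0 = 1
t6 = t5 AND B = 1 AND 1 = 1
So t6 = 1 as required.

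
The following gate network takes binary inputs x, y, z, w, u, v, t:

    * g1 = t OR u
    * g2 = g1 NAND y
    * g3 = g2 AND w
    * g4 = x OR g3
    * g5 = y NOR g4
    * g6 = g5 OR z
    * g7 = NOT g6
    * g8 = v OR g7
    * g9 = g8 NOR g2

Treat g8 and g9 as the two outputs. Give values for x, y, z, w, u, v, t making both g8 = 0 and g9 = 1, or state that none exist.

Check with x=1, y=1, z=1, w=0, u=1, v=0, t=0:
g1 = t OR u = 0 OR 1 = 1
g2 = g1 NAND y = 1 NAND 1 = 0
g3 = g2 AND w = 0 AND 0 = 0
g4 = x OR g3 = 1 OR 0 = 1
g5 = y NOR g4 = 1 NOR 1 = 0
g6 = g5 OR z = 0 OR 1 = 1
g7 = NOT g6 = NOT 1 = 0
g8 = v OR g7 = 0 OR 0 = 0
g9 = g8 NOR g2 = 0 NOR 0 = 1
So g8 = 0 and g9 = 1.

x=1, y=1, z=1, w=0, u=1, v=0, t=0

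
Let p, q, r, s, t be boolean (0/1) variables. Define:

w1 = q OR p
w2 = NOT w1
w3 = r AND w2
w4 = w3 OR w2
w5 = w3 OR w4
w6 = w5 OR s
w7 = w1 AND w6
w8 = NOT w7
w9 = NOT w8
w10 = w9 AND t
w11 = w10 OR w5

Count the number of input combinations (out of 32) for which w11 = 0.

w11 = w10 OR w5 must be 0, so both w10 = 0 and w5 = 0.
w10 = w9 AND t must be 0, so at least one of w9, t is 0.
Enumerating the 32 input combinations, 18 give w11 = 0 and 14 give w11 = 1.

18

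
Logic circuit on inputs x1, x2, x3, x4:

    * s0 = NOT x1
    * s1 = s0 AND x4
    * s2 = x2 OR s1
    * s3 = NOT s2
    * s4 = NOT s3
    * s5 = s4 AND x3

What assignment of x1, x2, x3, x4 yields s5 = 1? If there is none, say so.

s5 = s4 AND x3 must be 1, so both s4 = 1 and x3 = 1.
s4 = NOT s3 must be 1, so s3 = 0.
s3 = NOT s2 must be 0, so s2 = 1.
Check with x1=0, x2=0, x3=1, x4=1:
s0 = NOT x1 = NOT 0 = 1
s1 = s0 AND x4 = 1 AND 1 = 1
s2 = x2 OR s1 = 0 OR 1 = 1
s3 = NOT s2 = NOT 1 = 0
s4 = NOT s3 = NOT 0 = 1
s5 = s4 AND x3 = 1 AND 1 = 1
So s5 = 1 as required.

x1=0, x2=0, x3=1, x4=1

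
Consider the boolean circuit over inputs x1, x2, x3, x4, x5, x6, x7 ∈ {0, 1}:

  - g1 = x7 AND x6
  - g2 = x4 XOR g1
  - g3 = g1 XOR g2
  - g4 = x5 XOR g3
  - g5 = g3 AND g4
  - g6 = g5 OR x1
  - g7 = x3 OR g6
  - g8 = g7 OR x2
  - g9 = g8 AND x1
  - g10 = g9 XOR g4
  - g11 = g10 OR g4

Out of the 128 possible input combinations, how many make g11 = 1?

g11 = g10 OR g4 must be 1, so at least one of g10, g4 is 1.
Enumerating the 128 input combinations, 96 give g11 = 1 and 32 give g11 = 0.

96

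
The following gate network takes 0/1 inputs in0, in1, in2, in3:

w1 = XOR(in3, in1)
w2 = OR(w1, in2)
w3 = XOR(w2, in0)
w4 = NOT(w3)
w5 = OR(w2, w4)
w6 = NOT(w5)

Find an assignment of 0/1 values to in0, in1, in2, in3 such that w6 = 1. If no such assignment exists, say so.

in0=1, in1=1, in2=0, in3=1

w6 = NOT(w5) must be 1, so w5 = 0.
w5 = OR(w2, w4) must be 0, so both w2 = 0 and w4 = 0.
w2 = OR(w1, in2) must be 0, so both w1 = 0 and in2 = 0.
Check with in0=1, in1=1, in2=0, in3=1:
w1 = XOR(in3, in1) = XOR(1, 1) = 0
w2 = OR(w1, in2) = OR(0, 0) = 0
w3 = XOR(w2, in0) = XOR(0, 1) = 1
w4 = NOT(w3) = NOT 1 = 0
w5 = OR(w2, w4) = OR(0, 0) = 0
w6 = NOT(w5) = NOT 0 = 1
So w6 = 1 as required.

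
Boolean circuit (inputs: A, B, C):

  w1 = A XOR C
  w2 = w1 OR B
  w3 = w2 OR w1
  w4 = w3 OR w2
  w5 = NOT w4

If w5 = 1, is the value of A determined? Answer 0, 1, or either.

either

Both values of A occur among assignments with w5 = 1:
  A=0: A=0, B=0, C=0
  A=1: A=1, B=0, C=1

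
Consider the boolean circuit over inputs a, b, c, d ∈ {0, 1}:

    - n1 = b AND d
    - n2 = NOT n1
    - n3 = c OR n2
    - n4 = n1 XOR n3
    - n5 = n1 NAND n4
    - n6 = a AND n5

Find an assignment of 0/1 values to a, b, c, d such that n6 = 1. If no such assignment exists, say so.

a=1, b=0, c=1, d=1

n6 = a AND n5 must be 1, so both a = 1 and n5 = 1.
Check with a=1, b=0, c=1, d=1:
n1 = b AND d = 0 AND 1 = 0
n2 = NOT n1 = NOT 0 = 1
n3 = c OR n2 = 1 OR 1 = 1
n4 = n1 XOR n3 = 0 XOR 1 = 1
n5 = n1 NAND n4 = 0 NAND 1 = 1
n6 = a AND n5 = 1 AND 1 = 1
So n6 = 1 as required.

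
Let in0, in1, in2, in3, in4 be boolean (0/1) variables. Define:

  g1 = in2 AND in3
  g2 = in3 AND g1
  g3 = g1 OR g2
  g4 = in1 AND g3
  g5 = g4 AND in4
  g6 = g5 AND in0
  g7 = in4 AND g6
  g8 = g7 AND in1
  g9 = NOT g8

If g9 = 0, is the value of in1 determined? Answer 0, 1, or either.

1

g9 = NOT g8 must be 0, so g8 = 1.
g8 = g7 AND in1 must be 1, so both g7 = 1 and in1 = 1.
g7 = in4 AND g6 must be 1, so both in4 = 1 and g6 = 1.
Every assignment with g9 = 0 has in1 = 1; there are 1 such assignment(s).
  in0=1, in1=1, in2=1, in3=1, in4=1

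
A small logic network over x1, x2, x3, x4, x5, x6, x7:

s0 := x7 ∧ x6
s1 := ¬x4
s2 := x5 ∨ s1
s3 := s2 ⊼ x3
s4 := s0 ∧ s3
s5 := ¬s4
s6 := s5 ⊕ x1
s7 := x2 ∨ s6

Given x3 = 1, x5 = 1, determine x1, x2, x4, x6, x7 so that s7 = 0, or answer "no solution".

Check with x3 = 1, x5 = 1 and x1=1, x2=0, x4=0, x6=0, x7=0:
s0 = x7 ∧ x6 = 0 ∧ 0 = 0
s1 = ¬x4 = ¬0 = 1
s2 = x5 ∨ s1 = 1 ∨ 1 = 1
s3 = s2 ⊼ x3 = 1 ⊼ 1 = 0
s4 = s0 ∧ s3 = 0 ∧ 0 = 0
s5 = ¬s4 = ¬0 = 1
s6 = s5 ⊕ x1 = 1 ⊕ 1 = 0
s7 = x2 ∨ s6 = 0 ∨ 0 = 0
So s7 = 0.

x1=1, x2=0, x4=0, x6=0, x7=0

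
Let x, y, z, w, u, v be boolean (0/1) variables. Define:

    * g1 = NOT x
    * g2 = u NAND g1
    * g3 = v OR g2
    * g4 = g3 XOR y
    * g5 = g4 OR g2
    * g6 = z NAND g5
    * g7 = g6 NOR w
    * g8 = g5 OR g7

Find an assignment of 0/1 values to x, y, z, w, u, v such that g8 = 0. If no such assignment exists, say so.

g8 = g5 OR g7 must be 0, so both g5 = 0 and g7 = 0.
Check with x=0 y=1 z=1 w=1 u=1 v=1:
g1 = NOT x = NOT 0 = 1
g2 = u NAND g1 = 1 NAND 1 = 0
g3 = v OR g2 = 1 OR 0 = 1
g4 = g3 XOR y = 1 XOR 1 = 0
g5 = g4 OR g2 = 0 OR 0 = 0
g6 = z NAND g5 = 1 NAND 0 = 1
g7 = g6 NOR w = 1 NOR 1 = 0
g8 = g5 OR g7 = 0 OR 0 = 0
So g8 = 0 as required.

x=0 y=1 z=1 w=1 u=1 v=1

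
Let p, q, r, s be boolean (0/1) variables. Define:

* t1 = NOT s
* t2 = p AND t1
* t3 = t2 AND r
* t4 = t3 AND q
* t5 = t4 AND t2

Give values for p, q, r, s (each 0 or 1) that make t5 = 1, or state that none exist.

p=1, q=1, r=1, s=0

t5 = t4 AND t2 must be 1, so both t4 = 1 and t2 = 1.
Check with p=1, q=1, r=1, s=0:
t1 = NOT s = NOT 0 = 1
t2 = p AND t1 = 1 AND 1 = 1
t3 = t2 AND r = 1 AND 1 = 1
t4 = t3 AND q = 1 AND 1 = 1
t5 = t4 AND t2 = 1 AND 1 = 1
So t5 = 1 as required.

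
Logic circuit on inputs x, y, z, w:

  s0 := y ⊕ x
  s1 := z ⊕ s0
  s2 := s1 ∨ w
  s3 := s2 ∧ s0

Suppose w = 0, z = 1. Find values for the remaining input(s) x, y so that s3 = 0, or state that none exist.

s3 = s2 ∧ s0 must be 0, so at least one of s2, s0 is 0.
Check with w = 0, z = 1 and x=1, y=1:
s0 = y ⊕ x = 1 ⊕ 1 = 0
s1 = z ⊕ s0 = 1 ⊕ 0 = 1
s2 = s1 ∨ w = 1 ∨ 0 = 1
s3 = s2 ∧ s0 = 1 ∧ 0 = 0
So s3 = 0.

x=1, y=1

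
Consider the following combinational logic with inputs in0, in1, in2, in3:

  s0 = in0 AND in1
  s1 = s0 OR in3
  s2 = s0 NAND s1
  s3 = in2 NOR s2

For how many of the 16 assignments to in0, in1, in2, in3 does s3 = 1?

2

s3 = in2 NOR s2 must be 1, so both in2 = 0 and s2 = 0.
Enumerating the 16 input combinations, 2 give s3 = 1 and 14 give s3 = 0.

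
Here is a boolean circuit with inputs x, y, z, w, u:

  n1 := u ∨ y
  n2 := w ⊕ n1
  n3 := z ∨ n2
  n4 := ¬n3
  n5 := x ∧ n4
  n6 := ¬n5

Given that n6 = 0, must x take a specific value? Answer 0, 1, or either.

n6 = ¬n5 must be 0, so n5 = 1.
Every assignment with n6 = 0 has x = 1; there are 4 such assignment(s).
  x=1, y=0, z=0, w=0, u=0
  x=1, y=0, z=0, w=1, u=1
  x=1, y=1, z=0, w=1, u=0
  x=1, y=1, z=0, w=1, u=1

1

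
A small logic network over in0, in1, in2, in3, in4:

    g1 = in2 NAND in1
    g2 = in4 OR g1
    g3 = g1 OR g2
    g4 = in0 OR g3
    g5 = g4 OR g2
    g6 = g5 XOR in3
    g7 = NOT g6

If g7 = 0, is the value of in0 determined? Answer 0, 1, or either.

either

Both values of in0 occur among assignments with g7 = 0:
  in0=0: in0=0, in1=0, in2=0, in3=0, in4=0
  in0=1: in0=1, in1=0, in2=0, in3=0, in4=0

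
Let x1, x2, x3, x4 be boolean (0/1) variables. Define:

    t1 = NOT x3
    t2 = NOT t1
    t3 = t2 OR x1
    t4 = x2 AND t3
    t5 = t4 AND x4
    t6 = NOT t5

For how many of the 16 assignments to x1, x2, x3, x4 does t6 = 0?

3

t6 = NOT t5 must be 0, so t5 = 1.
t5 = t4 AND x4 must be 1, so both t4 = 1 and x4 = 1.
Satisfying assignments:
  x1=0, x2=1, x3=1, x4=1
  x1=1, x2=1, x3=0, x4=1
  x1=1, x2=1, x3=1, x4=1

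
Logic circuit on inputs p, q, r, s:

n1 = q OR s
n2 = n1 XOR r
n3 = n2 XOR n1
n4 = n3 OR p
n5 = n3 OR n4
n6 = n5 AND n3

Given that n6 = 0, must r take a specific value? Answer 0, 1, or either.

n6 = n5 AND n3 must be 0, so at least one of n5, n3 is 0.
Every assignment with n6 = 0 has r = 0; there are 8 such assignment(s).

0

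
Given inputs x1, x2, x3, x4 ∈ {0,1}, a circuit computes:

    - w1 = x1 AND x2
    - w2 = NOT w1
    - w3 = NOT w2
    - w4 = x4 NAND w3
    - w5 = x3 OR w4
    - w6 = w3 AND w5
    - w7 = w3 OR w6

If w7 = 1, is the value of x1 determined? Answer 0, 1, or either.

w7 = w3 OR w6 must be 1, so at least one of w3, w6 is 1.
Every assignment with w7 = 1 has x1 = 1; there are 4 such assignment(s).
  x1=1, x2=1, x3=0, x4=0
  x1=1, x2=1, x3=0, x4=1
  x1=1, x2=1, x3=1, x4=0
  x1=1, x2=1, x3=1, x4=1

1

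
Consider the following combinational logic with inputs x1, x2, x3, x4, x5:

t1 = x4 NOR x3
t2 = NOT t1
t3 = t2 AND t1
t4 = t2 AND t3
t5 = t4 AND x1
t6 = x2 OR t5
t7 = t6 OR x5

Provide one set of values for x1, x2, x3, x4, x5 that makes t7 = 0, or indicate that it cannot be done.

t7 = t6 OR x5 must be 0, so both t6 = 0 and x5 = 0.
t6 = x2 OR t5 must be 0, so both x2 = 0 and t5 = 0.
Check with x1=0, x2=0, x3=1, x4=1, x5=0:
t1 = x4 NOR x3 = 1 NOR 1 = 0
t2 = NOT t1 = NOT 0 = 1
t3 = t2 AND t1 = 1 AND 0 = 0
t4 = t2 AND t3 = 1 AND 0 = 0
t5 = t4 AND x1 = 0 AND 0 = 0
t6 = x2 OR t5 = 0 OR 0 = 0
t7 = t6 OR x5 = 0 OR 0 = 0
So t7 = 0 as required.

x1=0, x2=0, x3=1, x4=1, x5=0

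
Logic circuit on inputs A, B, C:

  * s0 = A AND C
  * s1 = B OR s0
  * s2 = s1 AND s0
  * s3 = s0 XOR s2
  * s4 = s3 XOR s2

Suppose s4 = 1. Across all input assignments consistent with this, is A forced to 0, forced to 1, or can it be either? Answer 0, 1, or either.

1

s4 = s3 XOR s2 must be 1, so s3 and s2 differ.
Every assignment with s4 = 1 has A = 1; there are 2 such assignment(s).
  A=1, B=0, C=1
  A=1, B=1, C=1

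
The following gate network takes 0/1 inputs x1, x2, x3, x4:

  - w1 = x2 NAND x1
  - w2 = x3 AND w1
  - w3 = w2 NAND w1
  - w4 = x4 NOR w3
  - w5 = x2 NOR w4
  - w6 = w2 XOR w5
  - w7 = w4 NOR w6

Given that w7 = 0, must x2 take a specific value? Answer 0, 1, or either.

Both values of x2 occur among assignments with w7 = 0:
  x2=0: x1=0, x2=0, x3=0, x4=0
  x2=1: x1=0, x2=1, x3=1, x4=0

either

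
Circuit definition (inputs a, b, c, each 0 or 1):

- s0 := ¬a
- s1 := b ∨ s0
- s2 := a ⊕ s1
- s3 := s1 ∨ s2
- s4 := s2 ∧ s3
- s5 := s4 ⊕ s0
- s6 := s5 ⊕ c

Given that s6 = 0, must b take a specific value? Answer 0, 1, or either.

Both values of b occur among assignments with s6 = 0:
  b=0: a=0, b=0, c=0
  b=1: a=0, b=1, c=0

either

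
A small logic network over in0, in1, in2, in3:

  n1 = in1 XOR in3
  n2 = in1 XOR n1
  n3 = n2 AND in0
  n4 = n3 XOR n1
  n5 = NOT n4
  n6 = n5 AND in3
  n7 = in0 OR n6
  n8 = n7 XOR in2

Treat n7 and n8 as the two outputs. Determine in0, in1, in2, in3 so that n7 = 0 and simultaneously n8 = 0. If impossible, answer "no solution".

Check with in0=0, in1=1, in2=0, in3=0:
n1 = in1 XOR in3 = 1 XOR 0 = 1
n2 = in1 XOR n1 = 1 XOR 1 = 0
n3 = n2 AND in0 = 0 AND 0 = 0
n4 = n3 XOR n1 = 0 XOR 1 = 1
n5 = NOT n4 = NOT 1 = 0
n6 = n5 AND in3 = 0 AND 0 = 0
n7 = in0 OR n6 = 0 OR 0 = 0
n8 = n7 XOR in2 = 0 XOR 0 = 0
So n7 = 0 and n8 = 0.

in0=0, in1=1, in2=0, in3=0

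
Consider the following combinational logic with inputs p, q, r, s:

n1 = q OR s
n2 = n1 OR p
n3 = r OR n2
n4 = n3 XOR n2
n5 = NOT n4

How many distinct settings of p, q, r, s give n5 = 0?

n5 = NOT n4 must be 0, so n4 = 1.
n4 = n3 XOR n2 must be 1, so n3 and n2 differ.
Satisfying assignments:
  p=0, q=0, r=1, s=0

1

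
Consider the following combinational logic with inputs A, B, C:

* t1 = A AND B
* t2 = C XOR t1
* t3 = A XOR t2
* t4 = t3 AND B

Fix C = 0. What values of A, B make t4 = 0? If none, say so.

Check with C = 0 and A=1, B=0:
t1 = A AND B = 1 AND 0 = 0
t2 = C XOR t1 = 0 XOR 0 = 0
t3 = A XOR t2 = 1 XOR 0 = 1
t4 = t3 AND B = 1 AND 0 = 0
So t4 = 0.

A=1, B=0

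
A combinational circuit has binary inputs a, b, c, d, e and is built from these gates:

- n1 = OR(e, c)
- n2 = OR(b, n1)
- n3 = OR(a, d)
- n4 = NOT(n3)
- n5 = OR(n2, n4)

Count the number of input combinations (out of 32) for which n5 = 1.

29

n5 = OR(n2, n4) must be 1, so at least one of n2, n4 is 1.
Enumerating the 32 input combinations, 29 give n5 = 1 and 3 give n5 = 0.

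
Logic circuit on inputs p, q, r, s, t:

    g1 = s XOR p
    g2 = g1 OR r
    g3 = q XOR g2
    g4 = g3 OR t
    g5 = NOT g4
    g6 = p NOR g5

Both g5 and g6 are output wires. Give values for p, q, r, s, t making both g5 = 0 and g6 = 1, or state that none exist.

Check with p=0, q=0, r=1, s=0, t=0:
g1 = s XOR p = 0 XOR 0 = 0
g2 = g1 OR r = 0 OR 1 = 1
g3 = q XOR g2 = 0 XOR 1 = 1
g4 = g3 OR t = 1 OR 0 = 1
g5 = NOT g4 = NOT 1 = 0
g6 = p NOR g5 = 0 NOR 0 = 1
So g5 = 0 and g6 = 1.

p=0, q=0, r=1, s=0, t=0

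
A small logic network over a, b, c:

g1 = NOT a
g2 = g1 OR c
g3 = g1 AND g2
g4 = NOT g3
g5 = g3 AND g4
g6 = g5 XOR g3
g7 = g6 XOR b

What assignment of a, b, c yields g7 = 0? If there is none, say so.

g7 = g6 XOR b must be 0, so g6 and b are equal.
Check with a=1 b=0 c=1:
g1 = NOT a = NOT 1 = 0
g2 = g1 OR c = 0 OR 1 = 1
g3 = g1 AND g2 = 0 AND 1 = 0
g4 = NOT g3 = NOT 0 = 1
g5 = g3 AND g4 = 0 AND 1 = 0
g6 = g5 XOR g3 = 0 XOR 0 = 0
g7 = g6 XOR b = 0 XOR 0 = 0
So g7 = 0 as required.

a=1 b=0 c=1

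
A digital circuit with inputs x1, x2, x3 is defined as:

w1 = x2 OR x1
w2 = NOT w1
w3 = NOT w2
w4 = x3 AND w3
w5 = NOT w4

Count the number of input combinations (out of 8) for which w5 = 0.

w5 = NOT w4 must be 0, so w4 = 1.
Satisfying assignments:
  x1=0, x2=1, x3=1
  x1=1, x2=0, x3=1
  x1=1, x2=1, x3=1

3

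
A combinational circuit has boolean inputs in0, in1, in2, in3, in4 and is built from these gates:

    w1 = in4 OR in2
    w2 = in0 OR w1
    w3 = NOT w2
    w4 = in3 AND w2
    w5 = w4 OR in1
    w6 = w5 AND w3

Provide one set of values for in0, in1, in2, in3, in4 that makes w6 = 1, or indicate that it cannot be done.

w6 = w5 AND w3 must be 1, so both w5 = 1 and w3 = 1.
w5 = w4 OR in1 must be 1, so at least one of w4, in1 is 1.
w3 = NOT w2 must be 1, so w2 = 0.
Check with in0=0, in1=1, in2=0, in3=1, in4=0:
w1 = in4 OR in2 = 0 OR 0 = 0
w2 = in0 OR w1 = 0 OR 0 = 0
w3 = NOT w2 = NOT 0 = 1
w4 = in3 AND w2 = 1 AND 0 = 0
w5 = w4 OR in1 = 0 OR 1 = 1
w6 = w5 AND w3 = 1 AND 1 = 1
So w6 = 1 as required.

in0=0, in1=1, in2=0, in3=1, in4=0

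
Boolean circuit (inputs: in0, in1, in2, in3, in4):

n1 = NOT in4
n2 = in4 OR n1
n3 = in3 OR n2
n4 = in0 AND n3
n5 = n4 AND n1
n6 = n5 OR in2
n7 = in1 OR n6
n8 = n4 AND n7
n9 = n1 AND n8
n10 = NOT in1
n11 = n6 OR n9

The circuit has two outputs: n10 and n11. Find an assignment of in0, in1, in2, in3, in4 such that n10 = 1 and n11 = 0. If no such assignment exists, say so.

in0=0, in1=0, in2=0, in3=1, in4=1

Check with in0=0, in1=0, in2=0, in3=1, in4=1:
n1 = NOT in4 = NOT 1 = 0
n2 = in4 OR n1 = 1 OR 0 = 1
n3 = in3 OR n2 = 1 OR 1 = 1
n4 = in0 AND n3 = 0 AND 1 = 0
n5 = n4 AND n1 = 0 AND 0 = 0
n6 = n5 OR in2 = 0 OR 0 = 0
n7 = in1 OR n6 = 0 OR 0 = 0
n8 = n4 AND n7 = 0 AND 0 = 0
n9 = n1 AND n8 = 0 AND 0 = 0
n10 = NOT in1 = NOT 0 = 1
n11 = n6 OR n9 = 0 OR 0 = 0
So n10 = 1 and n11 = 0.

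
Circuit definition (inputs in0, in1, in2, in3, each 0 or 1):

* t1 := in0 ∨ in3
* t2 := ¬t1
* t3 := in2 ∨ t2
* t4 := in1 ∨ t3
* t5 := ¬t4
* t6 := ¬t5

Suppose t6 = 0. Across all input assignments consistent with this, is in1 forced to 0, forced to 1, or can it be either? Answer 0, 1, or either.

0

t6 = ¬t5 must be 0, so t5 = 1.
t5 = ¬t4 must be 1, so t4 = 0.
Every assignment with t6 = 0 has in1 = 0; there are 3 such assignment(s).
  in0=0, in1=0, in2=0, in3=1
  in0=1, in1=0, in2=0, in3=0
  in0=1, in1=0, in2=0, in3=1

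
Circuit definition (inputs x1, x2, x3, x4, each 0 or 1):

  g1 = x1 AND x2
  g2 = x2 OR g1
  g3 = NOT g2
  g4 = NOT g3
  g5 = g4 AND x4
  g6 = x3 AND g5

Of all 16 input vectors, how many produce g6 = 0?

14

g6 = x3 AND g5 must be 0, so at least one of x3, g5 is 0.
Enumerating the 16 input combinations, 14 give g6 = 0 and 2 give g6 = 1.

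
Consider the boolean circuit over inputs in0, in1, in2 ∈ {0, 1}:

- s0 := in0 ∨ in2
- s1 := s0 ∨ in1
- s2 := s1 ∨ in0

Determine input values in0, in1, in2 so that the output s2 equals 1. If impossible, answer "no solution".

in0=0 in1=1 in2=0

s2 = s1 ∨ in0 must be 1, so at least one of s1, in0 is 1.
Check with in0=0 in1=1 in2=0:
s0 = in0 ∨ in2 = 0 ∨ 0 = 0
s1 = s0 ∨ in1 = 0 ∨ 1 = 1
s2 = s1 ∨ in0 = 1 ∨ 0 = 1
So s2 = 1 as required.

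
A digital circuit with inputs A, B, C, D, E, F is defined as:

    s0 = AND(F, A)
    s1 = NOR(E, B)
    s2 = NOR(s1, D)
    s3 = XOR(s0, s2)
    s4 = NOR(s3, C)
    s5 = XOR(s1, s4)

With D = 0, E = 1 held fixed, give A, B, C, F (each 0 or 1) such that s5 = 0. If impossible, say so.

A=0, B=0, C=0, F=1

s5 = XOR(s1, s4) must be 0, so s1 and s4 are equal.
Check with D = 0, E = 1 and A=0, B=0, C=0, F=1:
s0 = AND(F, A) = AND(1, 0) = 0
s1 = NOR(E, B) = NOR(1, 0) = 0
s2 = NOR(s1, D) = NOR(0, 0) = 1
s3 = XOR(s0, s2) = XOR(0, 1) = 1
s4 = NOR(s3, C) = NOR(1, 0) = 0
s5 = XOR(s1, s4) = XOR(0, 0) = 0
So s5 = 0.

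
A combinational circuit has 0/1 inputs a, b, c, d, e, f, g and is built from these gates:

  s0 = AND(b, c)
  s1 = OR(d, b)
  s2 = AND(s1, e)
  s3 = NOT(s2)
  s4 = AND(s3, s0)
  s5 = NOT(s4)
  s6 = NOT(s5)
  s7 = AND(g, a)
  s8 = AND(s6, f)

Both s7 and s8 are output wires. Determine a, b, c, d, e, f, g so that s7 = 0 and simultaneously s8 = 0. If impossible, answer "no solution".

Check with a=0, b=0, c=1, d=0, e=0, f=1, g=0:
s0 = AND(b, c) = AND(0, 1) = 0
s1 = OR(d, b) = OR(0, 0) = 0
s2 = AND(s1, e) = AND(0, 0) = 0
s3 = NOT(s2) = NOT 0 = 1
s4 = AND(s3, s0) = AND(1, 0) = 0
s5 = NOT(s4) = NOT 0 = 1
s6 = NOT(s5) = NOT 1 = 0
s7 = AND(g, a) = AND(0, 0) = 0
s8 = AND(s6, f) = AND(0, 1) = 0
So s7 = 0 and s8 = 0.

a=0, b=0, c=1, d=0, e=0, f=1, g=0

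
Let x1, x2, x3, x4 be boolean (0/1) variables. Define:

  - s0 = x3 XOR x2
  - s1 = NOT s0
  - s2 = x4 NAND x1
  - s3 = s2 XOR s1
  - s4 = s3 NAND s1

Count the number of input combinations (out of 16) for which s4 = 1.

s4 = s3 NAND s1 must be 1, so at least one of s3, s1 is 0.
Enumerating the 16 input combinations, 14 give s4 = 1 and 2 give s4 = 0.

14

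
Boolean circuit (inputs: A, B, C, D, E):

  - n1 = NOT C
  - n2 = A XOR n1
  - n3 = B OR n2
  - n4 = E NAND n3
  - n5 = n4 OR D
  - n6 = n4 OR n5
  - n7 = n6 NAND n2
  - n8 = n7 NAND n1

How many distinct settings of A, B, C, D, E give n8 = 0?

n8 = n7 NAND n1 must be 0, so both n7 = 1 and n1 = 1.
n7 = n6 NAND n2 must be 1, so at least one of n6, n2 is 0.
Enumerating the 32 input combinations, 10 give n8 = 0 and 22 give n8 = 1.

10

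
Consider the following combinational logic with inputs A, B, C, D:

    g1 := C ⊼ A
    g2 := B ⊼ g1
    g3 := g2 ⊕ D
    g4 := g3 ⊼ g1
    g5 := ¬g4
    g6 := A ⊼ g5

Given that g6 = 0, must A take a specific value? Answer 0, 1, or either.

g6 = A ⊼ g5 must be 0, so both A = 1 and g5 = 1.
g5 = ¬g4 must be 1, so g4 = 0.
g4 = g3 ⊼ g1 must be 0, so both g3 = 1 and g1 = 1.
Every assignment with g6 = 0 has A = 1; there are 2 such assignment(s).
  A=1, B=0, C=0, D=0
  A=1, B=1, C=0, D=1

1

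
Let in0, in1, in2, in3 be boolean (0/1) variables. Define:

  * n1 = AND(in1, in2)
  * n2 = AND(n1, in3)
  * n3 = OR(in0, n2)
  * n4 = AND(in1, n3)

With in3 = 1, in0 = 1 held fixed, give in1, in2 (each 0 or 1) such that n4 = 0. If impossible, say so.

Check with in3 = 1, in0 = 1 and in1=0, in2=1:
n1 = AND(in1, in2) = AND(0, 1) = 0
n2 = AND(n1, in3) = AND(0, 1) = 0
n3 = OR(in0, n2) = OR(1, 0) = 1
n4 = AND(in1, n3) = AND(0, 1) = 0
So n4 = 0.

in1=0, in2=1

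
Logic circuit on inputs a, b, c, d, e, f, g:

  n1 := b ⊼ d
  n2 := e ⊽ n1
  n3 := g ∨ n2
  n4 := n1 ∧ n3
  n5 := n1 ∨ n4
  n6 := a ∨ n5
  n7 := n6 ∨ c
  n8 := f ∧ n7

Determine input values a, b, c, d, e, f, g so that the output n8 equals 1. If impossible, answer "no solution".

a=1, b=0, c=0, d=1, e=1, f=1, g=0

n8 = f ∧ n7 must be 1, so both f = 1 and n7 = 1.
n7 = n6 ∨ c must be 1, so at least one of n6, c is 1.
Check with a=1, b=0, c=0, d=1, e=1, f=1, g=0:
n1 = b ⊼ d = 0 ⊼ 1 = 1
n2 = e ⊽ n1 = 1 ⊽ 1 = 0
n3 = g ∨ n2 = 0 ∨ 0 = 0
n4 = n1 ∧ n3 = 1 ∧ 0 = 0
n5 = n1 ∨ n4 = 1 ∨ 0 = 1
n6 = a ∨ n5 = 1 ∨ 1 = 1
n7 = n6 ∨ c = 1 ∨ 0 = 1
n8 = f ∧ n7 = 1 ∧ 1 = 1
So n8 = 1 as required.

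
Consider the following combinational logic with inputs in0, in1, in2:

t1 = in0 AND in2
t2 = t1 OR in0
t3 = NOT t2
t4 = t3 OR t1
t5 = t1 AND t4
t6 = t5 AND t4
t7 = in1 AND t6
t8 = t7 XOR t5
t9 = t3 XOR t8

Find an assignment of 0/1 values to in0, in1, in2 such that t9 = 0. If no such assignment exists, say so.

t9 = t3 XOR t8 must be 0, so t3 and t8 are equal.
Check with in0=1, in1=1, in2=0:
t1 = in0 AND in2 = 1 AND 0 = 0
t2 = t1 OR in0 = 0 OR 1 = 1
t3 = NOT t2 = NOT 1 = 0
t4 = t3 OR t1 = 0 OR 0 = 0
t5 = t1 AND t4 = 0 AND 0 = 0
t6 = t5 AND t4 = 0 AND 0 = 0
t7 = in1 AND t6 = 1 AND 0 = 0
t8 = t7 XOR t5 = 0 XOR 0 = 0
t9 = t3 XOR t8 = 0 XOR 0 = 0
So t9 = 0 as required.

in0=1, in1=1, in2=0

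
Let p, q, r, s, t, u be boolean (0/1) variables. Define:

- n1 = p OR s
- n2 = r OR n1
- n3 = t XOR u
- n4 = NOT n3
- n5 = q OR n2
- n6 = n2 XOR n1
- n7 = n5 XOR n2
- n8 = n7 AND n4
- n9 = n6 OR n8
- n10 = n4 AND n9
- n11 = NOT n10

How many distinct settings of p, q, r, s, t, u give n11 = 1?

58

n11 = NOT n10 must be 1, so n10 = 0.
Enumerating the 64 input combinations, 58 give n11 = 1 and 6 give n11 = 0.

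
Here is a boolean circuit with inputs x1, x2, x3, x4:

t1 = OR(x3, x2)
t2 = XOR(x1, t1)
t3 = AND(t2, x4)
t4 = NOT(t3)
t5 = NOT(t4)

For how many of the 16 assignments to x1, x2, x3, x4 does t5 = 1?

t5 = NOT(t4) must be 1, so t4 = 0.
Satisfying assignments:
  x1=0, x2=0, x3=1, x4=1
  x1=0, x2=1, x3=0, x4=1
  x1=0, x2=1, x3=1, x4=1
  x1=1, x2=0, x3=0, x4=1

4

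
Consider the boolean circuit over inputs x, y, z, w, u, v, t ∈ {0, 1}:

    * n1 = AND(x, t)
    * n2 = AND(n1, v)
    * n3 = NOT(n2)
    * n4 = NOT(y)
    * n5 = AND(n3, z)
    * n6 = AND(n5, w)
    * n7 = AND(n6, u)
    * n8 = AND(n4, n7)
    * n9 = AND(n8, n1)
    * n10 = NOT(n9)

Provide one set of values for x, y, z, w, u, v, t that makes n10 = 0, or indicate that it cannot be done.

x=1, y=0, z=1, w=1, u=1, v=0, t=1

n10 = NOT(n9) must be 0, so n9 = 1.
n9 = AND(n8, n1) must be 1, so both n8 = 1 and n1 = 1.
n8 = AND(n4, n7) must be 1, so both n4 = 1 and n7 = 1.
Check with x=1, y=0, z=1, w=1, u=1, v=0, t=1:
n1 = AND(x, t) = AND(1, 1) = 1
n2 = AND(n1, v) = AND(1, 0) = 0
n3 = NOT(n2) = NOT 0 = 1
n4 = NOT(y) = NOT 0 = 1
n5 = AND(n3, z) = AND(1, 1) = 1
n6 = AND(n5, w) = AND(1, 1) = 1
n7 = AND(n6, u) = AND(1, 1) = 1
n8 = AND(n4, n7) = AND(1, 1) = 1
n9 = AND(n8, n1) = AND(1, 1) = 1
n10 = NOT(n9) = NOT 1 = 0
So n10 = 0 as required.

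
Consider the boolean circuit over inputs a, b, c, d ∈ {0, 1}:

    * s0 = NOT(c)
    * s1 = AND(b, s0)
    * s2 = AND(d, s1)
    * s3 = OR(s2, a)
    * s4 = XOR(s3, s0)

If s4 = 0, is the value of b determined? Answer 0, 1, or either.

either

Both values of b occur among assignments with s4 = 0:
  b=0: a=0, b=0, c=1, d=0
  b=1: a=0, b=1, c=0, d=1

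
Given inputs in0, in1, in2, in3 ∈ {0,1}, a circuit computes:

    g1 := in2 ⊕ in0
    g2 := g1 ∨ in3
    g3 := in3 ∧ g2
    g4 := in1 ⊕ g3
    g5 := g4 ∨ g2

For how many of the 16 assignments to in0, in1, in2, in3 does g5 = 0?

2

g5 = g4 ∨ g2 must be 0, so both g4 = 0 and g2 = 0.
Satisfying assignments:
  in0=0, in1=0, in2=0, in3=0
  in0=1, in1=0, in2=1, in3=0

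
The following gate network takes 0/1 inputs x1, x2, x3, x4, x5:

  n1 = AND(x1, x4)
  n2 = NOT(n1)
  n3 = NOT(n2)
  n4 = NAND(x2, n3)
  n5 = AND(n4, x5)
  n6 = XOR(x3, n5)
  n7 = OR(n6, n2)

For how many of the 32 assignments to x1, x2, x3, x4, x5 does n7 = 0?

4

n7 = OR(n6, n2) must be 0, so both n6 = 0 and n2 = 0.
Enumerating the 32 input combinations, 4 give n7 = 0 and 28 give n7 = 1.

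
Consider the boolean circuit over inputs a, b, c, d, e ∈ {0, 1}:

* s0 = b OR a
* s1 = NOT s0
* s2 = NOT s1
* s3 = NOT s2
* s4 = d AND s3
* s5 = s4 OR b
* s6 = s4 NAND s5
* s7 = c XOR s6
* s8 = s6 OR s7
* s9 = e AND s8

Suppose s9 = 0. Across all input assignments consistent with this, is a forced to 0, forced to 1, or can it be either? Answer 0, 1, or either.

Both values of a occur among assignments with s9 = 0:
  a=0: a=0, b=0, c=0, d=0, e=0
  a=1: a=1, b=0, c=0, d=0, e=0

either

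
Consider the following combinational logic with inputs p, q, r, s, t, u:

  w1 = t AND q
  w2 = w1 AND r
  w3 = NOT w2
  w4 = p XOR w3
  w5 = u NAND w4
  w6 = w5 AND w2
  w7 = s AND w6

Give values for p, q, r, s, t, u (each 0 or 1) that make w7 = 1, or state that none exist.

w7 = s AND w6 must be 1, so both s = 1 and w6 = 1.
Check with p=1 q=1 r=1 s=1 t=1 u=0:
w1 = t AND q = 1 AND 1 = 1
w2 = w1 AND r = 1 AND 1 = 1
w3 = NOT w2 = NOT 1 = 0
w4 = p XOR w3 = 1 XOR 0 = 1
w5 = u NAND w4 = 0 NAND 1 = 1
w6 = w5 AND w2 = 1 AND 1 = 1
w7 = s AND w6 = 1 AND 1 = 1
So w7 = 1 as required.

p=1 q=1 r=1 s=1 t=1 u=0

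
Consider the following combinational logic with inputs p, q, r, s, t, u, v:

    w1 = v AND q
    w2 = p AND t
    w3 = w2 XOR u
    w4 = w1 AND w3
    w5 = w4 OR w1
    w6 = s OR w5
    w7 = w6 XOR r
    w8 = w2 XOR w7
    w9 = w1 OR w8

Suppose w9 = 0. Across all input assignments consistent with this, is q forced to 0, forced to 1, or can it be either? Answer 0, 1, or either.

either

Both values of q occur among assignments with w9 = 0:
  q=0: p=0, q=0, r=0, s=0, t=0, u=0, v=0
  q=1: p=0, q=1, r=0, s=0, t=0, u=0, v=0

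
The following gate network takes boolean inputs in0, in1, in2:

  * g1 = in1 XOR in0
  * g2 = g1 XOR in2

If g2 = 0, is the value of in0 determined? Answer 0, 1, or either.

Both values of in0 occur among assignments with g2 = 0:
  in0=0: in0=0, in1=0, in2=0
  in0=1: in0=1, in1=0, in2=1

either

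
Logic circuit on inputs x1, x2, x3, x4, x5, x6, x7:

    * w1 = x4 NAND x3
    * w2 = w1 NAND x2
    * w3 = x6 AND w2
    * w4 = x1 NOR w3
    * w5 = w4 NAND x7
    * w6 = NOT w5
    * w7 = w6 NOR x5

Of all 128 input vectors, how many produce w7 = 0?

75

w7 = w6 NOR x5 must be 0, so at least one of w6, x5 is 1.
Enumerating the 128 input combinations, 75 give w7 = 0 and 53 give w7 = 1.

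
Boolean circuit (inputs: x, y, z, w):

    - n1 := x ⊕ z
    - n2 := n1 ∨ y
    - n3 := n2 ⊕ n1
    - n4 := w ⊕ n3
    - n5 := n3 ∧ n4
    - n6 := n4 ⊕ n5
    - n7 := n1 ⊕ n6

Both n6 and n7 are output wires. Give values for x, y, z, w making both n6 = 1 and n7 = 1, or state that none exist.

Check with x=0, y=0, z=0, w=1:
n1 = x ⊕ z = 0 ⊕ 0 = 0
n2 = n1 ∨ y = 0 ∨ 0 = 0
n3 = n2 ⊕ n1 = 0 ⊕ 0 = 0
n4 = w ⊕ n3 = 1 ⊕ 0 = 1
n5 = n3 ∧ n4 = 0 ∧ 1 = 0
n6 = n4 ⊕ n5 = 1 ⊕ 0 = 1
n7 = n1 ⊕ n6 = 0 ⊕ 1 = 1
So n6 = 1 and n7 = 1.

x=0, y=0, z=0, w=1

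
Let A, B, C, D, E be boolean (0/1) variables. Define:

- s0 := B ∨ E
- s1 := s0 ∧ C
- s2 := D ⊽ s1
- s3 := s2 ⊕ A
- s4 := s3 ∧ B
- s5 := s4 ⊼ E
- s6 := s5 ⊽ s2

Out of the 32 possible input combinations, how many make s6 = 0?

s6 = s5 ⊽ s2 must be 0, so at least one of s5, s2 is 1.
Enumerating the 32 input combinations, 29 give s6 = 0 and 3 give s6 = 1.

29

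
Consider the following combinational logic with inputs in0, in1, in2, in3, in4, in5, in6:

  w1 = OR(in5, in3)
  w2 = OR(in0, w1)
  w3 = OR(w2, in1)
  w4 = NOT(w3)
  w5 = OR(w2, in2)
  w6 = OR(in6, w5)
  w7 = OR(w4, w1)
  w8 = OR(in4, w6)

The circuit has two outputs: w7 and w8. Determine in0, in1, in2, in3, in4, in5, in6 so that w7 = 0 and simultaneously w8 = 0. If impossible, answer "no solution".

Check with in0=0, in1=1, in2=0, in3=0, in4=0, in5=0, in6=0:
w1 = OR(in5, in3) = OR(0, 0) = 0
w2 = OR(in0, w1) = OR(0, 0) = 0
w3 = OR(w2, in1) = OR(0, 1) = 1
w4 = NOT(w3) = NOT 1 = 0
w5 = OR(w2, in2) = OR(0, 0) = 0
w6 = OR(in6, w5) = OR(0, 0) = 0
w7 = OR(w4, w1) = OR(0, 0) = 0
w8 = OR(in4, w6) = OR(0, 0) = 0
So w7 = 0 and w8 = 0.

in0=0, in1=1, in2=0, in3=0, in4=0, in5=0, in6=0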